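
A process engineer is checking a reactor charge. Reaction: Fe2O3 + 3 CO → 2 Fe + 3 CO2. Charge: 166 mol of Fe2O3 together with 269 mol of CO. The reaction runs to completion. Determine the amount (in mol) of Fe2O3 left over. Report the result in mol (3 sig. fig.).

76.3 mol

n(Fe2O3) = 166.0 mol
n(CO) = 269.0 mol
n/ν for Fe2O3 = 166.0/1 = 166.0
n/ν for CO = 269.0/3 = 89.67
Smallest n/ν is CO → limiting reagent.
Fe2O3 consumed = (1/3) × 269.0 = 89.67 mol
Fe2O3 remaining = 166.0 − 89.67 = 76.33 mol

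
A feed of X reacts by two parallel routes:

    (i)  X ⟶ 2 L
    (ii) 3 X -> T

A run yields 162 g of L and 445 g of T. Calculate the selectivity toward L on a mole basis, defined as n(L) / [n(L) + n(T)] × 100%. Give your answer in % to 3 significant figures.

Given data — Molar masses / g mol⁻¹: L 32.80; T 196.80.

68.6 %

n(L) = 162 / 32.80 = 4.939 mol
n(T) = 445 / 196.80 = 2.261 mol
selectivity = 4.939/(4.939+2.261) × 100 = 68.60 %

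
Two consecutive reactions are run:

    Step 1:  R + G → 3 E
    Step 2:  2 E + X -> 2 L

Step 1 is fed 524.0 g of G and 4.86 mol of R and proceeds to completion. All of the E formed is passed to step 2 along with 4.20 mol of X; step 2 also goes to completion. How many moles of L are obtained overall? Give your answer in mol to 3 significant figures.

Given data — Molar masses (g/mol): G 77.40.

8.40 mol

Step 1:
n(G) = 524.0 / 77.40 = 6.770 mol
n(R) = 4.860 mol
n/ν → G: 6.770, R: 4.860; R is limiting.
n(E) produced = (3/1) × 4.860 = 14.58 mol
Step 2:
n(E) available = 14.58 mol
n(X) = 4.200 mol
n/ν → E: 7.290, X: 4.200; X is limiting.
n(L) = (2/1) × 4.200 = 8.400 mol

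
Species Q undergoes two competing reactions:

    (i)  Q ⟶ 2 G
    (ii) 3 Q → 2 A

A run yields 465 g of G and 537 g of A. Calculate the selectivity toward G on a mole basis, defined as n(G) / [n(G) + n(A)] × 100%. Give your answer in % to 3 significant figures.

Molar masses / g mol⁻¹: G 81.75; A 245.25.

n(G) = 465 / 81.75 = 5.688 mol
n(A) = 537 / 245.25 = 2.190 mol
selectivity = 5.688/(5.688+2.190) × 100 = 72.20 %

72.2 %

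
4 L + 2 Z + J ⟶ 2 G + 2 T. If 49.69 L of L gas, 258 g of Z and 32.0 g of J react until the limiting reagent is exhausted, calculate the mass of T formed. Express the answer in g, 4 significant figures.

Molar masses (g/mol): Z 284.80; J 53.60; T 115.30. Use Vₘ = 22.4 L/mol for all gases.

104.5 g

n(L) = 49.69 / 22.4 = 2.218 mol
n(Z) = 258.0 / 284.80 = 0.9059 mol
n(J) = 32.00 / 53.60 = 0.5970 mol
n/ν → L: 0.5545, Z: 0.4530, J: 0.5970; Z is limiting.
n(T) = (2/2) × 0.9059 = 0.9059 mol
mass = 0.9059 × 115.30 = 104.5 g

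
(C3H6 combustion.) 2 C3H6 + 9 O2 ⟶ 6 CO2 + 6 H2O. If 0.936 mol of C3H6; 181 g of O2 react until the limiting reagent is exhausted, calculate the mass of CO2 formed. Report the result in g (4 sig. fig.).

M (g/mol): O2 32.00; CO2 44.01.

123.6 g

n(C3H6) = 0.9360 mol
n(O2) = 181.0 / 32.00 = 5.656 mol
n/ν for C3H6 = 0.9360/2 = 0.4680
n/ν for O2 = 5.656/9 = 0.6284
Smallest n/ν is C3H6 → limiting reagent.
n(CO2) = (6/2) × 0.9360 = 2.808 mol
mass = 2.808 × 44.01 = 123.6 g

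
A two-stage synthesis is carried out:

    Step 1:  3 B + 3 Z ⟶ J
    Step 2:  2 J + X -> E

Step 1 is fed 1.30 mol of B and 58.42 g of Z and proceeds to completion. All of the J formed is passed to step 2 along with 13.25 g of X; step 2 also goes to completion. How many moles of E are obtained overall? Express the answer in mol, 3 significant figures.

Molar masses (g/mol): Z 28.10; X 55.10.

0.217 mol

Step 1:
n(B) = 1.300 mol
n(Z) = 58.42 / 28.10 = 2.079 mol
n/ν → B: 0.4333, Z: 0.6930; B is limiting.
n(J) produced = (1/3) × 1.300 = 0.4333 mol
Step 2:
n(J) available = 0.4333 mol
n(X) = 13.25 / 55.10 = 0.2405 mol
n/ν → J: 0.2167, X: 0.2405; J is limiting.
n(E) = (1/2) × 0.4333 = 0.2167 mol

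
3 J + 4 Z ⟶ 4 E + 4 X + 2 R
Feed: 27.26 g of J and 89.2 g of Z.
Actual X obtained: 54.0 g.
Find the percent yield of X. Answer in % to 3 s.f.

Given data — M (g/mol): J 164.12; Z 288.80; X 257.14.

94.8 %

n(J) = 27.26 / 164.12 = 0.1661 mol
n(Z) = 89.20 / 288.80 = 0.3089 mol
n/ν for J = 0.1661/3 = 0.05537
n/ν for Z = 0.3089/4 = 0.07723
Smallest n/ν is J → limiting reagent.
theoretical n(X) = (4/3) × 0.1661 = 0.2215 mol → 56.96 g
% yield = 54.0 / 56.96 × 100 = 94.80 %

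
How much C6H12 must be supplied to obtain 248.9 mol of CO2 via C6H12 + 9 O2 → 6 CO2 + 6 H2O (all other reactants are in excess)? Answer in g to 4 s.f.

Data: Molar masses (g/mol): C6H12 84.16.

n(CO2) = 248.9 mol
n(C6H12) = (1/6) × 248.9 = 41.48 mol
mass = 41.48 × 84.16 = 3491 g

3491 g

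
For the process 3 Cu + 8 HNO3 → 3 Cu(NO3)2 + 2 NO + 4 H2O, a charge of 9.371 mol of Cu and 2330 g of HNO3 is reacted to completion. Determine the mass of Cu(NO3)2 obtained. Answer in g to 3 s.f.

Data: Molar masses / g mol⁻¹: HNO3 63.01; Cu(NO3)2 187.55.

1760 g

n(Cu) = 9.371 mol
n(HNO3) = 2330 / 63.01 = 36.98 mol
n/ν for Cu = 9.371/3 = 3.124
n/ν for HNO3 = 36.98/8 = 4.623
Smallest n/ν is Cu → limiting reagent.
n(Cu(NO3)2) = (3/3) × 9.371 = 9.371 mol
mass = 9.371 × 187.55 = 1758 g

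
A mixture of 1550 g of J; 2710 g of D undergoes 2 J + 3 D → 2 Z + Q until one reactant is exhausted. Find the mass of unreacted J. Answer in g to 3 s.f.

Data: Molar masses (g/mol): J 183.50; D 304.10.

n(J) = 1550 / 183.50 = 8.447 mol
n(D) = 2710 / 304.10 = 8.912 mol
n/ν → J: 4.224, D: 2.971; D is limiting.
J consumed = (2/3) × 8.912 = 5.941 mol
J remaining = 8.447 − 5.941 = 2.506 mol
mass = 2.506 × 183.50 = 459.9 g

460 g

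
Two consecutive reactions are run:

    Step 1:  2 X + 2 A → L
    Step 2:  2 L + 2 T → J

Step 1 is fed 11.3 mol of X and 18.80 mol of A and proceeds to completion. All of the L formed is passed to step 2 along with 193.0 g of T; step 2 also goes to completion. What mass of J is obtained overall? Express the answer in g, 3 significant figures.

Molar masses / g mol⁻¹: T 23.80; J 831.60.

2350 g

Step 1:
n(X) = 11.30 mol
n(A) = 18.80 mol
n/ν for X = 11.30/2 = 5.650
n/ν for A = 18.80/2 = 9.400
Smallest n/ν is X → limiting reagent.
n(L) produced = (1/2) × 11.30 = 5.650 mol
Step 2:
n(L) available = 5.650 mol
n(T) = 193.0 / 23.80 = 8.109 mol
n/ν for L = 5.650/2 = 2.825
n/ν for T = 8.109/2 = 4.055
Smallest n/ν is L → limiting reagent.
n(J) = (1/2) × 5.650 = 2.825 mol
mass = 2.825 × 831.60 = 2349 g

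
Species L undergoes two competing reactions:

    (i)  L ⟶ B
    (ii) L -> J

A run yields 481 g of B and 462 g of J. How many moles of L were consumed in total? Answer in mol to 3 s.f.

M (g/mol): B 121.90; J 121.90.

7.74 mol

n(B) = 481 / 121.90 = 3.946 mol
n(J) = 462 / 121.90 = 3.790 mol
n(L) via (i) = (1/1)×3.946 = 3.946 mol
n(L) via (ii) = (1/1)×3.790 = 3.790 mol
total n(L) = 3.946 + 3.790 = 7.736 mol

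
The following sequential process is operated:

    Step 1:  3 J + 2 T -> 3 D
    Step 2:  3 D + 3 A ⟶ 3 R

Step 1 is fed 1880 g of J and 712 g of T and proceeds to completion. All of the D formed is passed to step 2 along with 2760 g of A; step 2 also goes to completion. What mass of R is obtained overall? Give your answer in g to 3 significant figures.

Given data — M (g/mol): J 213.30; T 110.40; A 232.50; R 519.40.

Step 1:
n(J) = 1880 / 213.30 = 8.814 mol
n(T) = 712.0 / 110.40 = 6.449 mol
n/ν for J = 8.814/3 = 2.938
n/ν for T = 6.449/2 = 3.225
Smallest n/ν is J → limiting reagent.
n(D) produced = (3/3) × 8.814 = 8.814 mol
Step 2:
n(D) available = 8.814 mol
n(A) = 2760 / 232.50 = 11.87 mol
n/ν for D = 8.814/3 = 2.938
n/ν for A = 11.87/3 = 3.957
Smallest n/ν is D → limiting reagent.
n(R) = (3/3) × 8.814 = 8.814 mol
mass = 8.814 × 519.40 = 4578 g

4580 g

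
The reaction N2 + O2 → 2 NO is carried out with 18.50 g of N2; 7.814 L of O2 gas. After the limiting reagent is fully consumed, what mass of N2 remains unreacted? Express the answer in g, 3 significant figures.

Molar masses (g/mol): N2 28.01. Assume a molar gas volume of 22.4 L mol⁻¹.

n(N2) = 18.50 / 28.01 = 0.6605 mol
n(O2) = 7.814 / 22.4 = 0.3488 mol
n/ν for N2 = 0.6605/1 = 0.6605
n/ν for O2 = 0.3488/1 = 0.3488
Smallest n/ν is O2 → limiting reagent.
N2 consumed = (1/1) × 0.3488 = 0.3488 mol
N2 remaining = 0.6605 − 0.3488 = 0.3117 mol
mass = 0.3117 × 28.01 = 8.731 g

8.73 g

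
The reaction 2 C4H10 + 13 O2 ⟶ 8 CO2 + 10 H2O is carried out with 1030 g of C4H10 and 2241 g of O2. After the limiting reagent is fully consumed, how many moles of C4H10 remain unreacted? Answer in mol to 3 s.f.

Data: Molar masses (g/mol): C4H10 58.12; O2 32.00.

6.95 mol

n(C4H10) = 1030 / 58.12 = 17.72 mol
n(O2) = 2241 / 32.00 = 70.03 mol
n/ν → C4H10: 8.860, O2: 5.387; O2 is limiting.
C4H10 consumed = (2/13) × 70.03 = 10.77 mol
C4H10 remaining = 17.72 − 10.77 = 6.950 mol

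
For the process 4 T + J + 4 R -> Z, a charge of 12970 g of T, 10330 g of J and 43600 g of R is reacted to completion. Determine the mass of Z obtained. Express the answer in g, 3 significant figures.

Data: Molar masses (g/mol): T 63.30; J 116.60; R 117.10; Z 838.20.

42900 g

n(T) = 12970 / 63.30 = 204.9 mol
n(J) = 10330 / 116.60 = 88.59 mol
n(R) = 43600 / 117.10 = 372.3 mol
n/ν for T = 204.9/4 = 51.23
n/ν for J = 88.59/1 = 88.59
n/ν for R = 372.3/4 = 93.08
Smallest n/ν is T → limiting reagent.
n(Z) = (1/4) × 204.9 = 51.23 mol
mass = 51.23 × 838.20 = 42940 g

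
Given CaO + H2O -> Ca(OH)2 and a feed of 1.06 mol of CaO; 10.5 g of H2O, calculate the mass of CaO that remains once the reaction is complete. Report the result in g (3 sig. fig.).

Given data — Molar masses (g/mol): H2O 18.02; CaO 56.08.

n(CaO) = 1.060 mol
n(H2O) = 10.50 / 18.02 = 0.5827 mol
n/ν for CaO = 1.060/1 = 1.060
n/ν for H2O = 0.5827/1 = 0.5827
Smallest n/ν is H2O → limiting reagent.
CaO consumed = (1/1) × 0.5827 = 0.5827 mol
CaO remaining = 1.060 − 0.5827 = 0.4773 mol
mass = 0.4773 × 56.08 = 26.77 g

26.8 g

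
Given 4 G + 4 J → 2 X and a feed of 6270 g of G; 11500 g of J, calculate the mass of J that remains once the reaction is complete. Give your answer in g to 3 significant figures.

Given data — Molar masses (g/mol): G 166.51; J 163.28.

5350 g

n(G) = 6270 / 166.51 = 37.66 mol
n(J) = 11500 / 163.28 = 70.43 mol
n/ν → G: 9.415, J: 17.61; G is limiting.
J consumed = (4/4) × 37.66 = 37.66 mol
J remaining = 70.43 − 37.66 = 32.77 mol
mass = 32.77 × 163.28 = 5351 g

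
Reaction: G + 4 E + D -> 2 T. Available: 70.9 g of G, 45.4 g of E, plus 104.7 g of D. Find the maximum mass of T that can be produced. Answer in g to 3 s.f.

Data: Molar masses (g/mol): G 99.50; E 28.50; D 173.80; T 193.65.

n(G) = 70.90 / 99.50 = 0.7126 mol
n(E) = 45.40 / 28.50 = 1.593 mol
n(D) = 104.7 / 173.80 = 0.6024 mol
n/ν for G = 0.7126/1 = 0.7126
n/ν for E = 1.593/4 = 0.3983
n/ν for D = 0.6024/1 = 0.6024
Smallest n/ν is E → limiting reagent.
n(T) = (2/4) × 1.593 = 0.7965 mol
mass = 0.7965 × 193.65 = 154.2 g

154 g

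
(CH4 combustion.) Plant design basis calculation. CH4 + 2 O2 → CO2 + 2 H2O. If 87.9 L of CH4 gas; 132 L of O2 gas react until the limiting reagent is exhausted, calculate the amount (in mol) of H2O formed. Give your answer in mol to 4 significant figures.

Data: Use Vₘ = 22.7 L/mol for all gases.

n(CH4) = 87.90 / 22.7 = 3.872 mol
n(O2) = 132.0 / 22.7 = 5.815 mol
n/ν for CH4 = 3.872/1 = 3.872
n/ν for O2 = 5.815/2 = 2.908
Smallest n/ν is O2 → limiting reagent.
n(H2O) = (2/2) × 5.815 = 5.815 mol

5.815 mol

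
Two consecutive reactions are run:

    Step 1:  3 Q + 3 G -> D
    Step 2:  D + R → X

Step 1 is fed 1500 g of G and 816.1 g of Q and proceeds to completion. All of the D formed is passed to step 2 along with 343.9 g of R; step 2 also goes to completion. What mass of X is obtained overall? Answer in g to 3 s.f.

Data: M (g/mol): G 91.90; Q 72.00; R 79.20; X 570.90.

2160 g

Step 1:
n(G) = 1500 / 91.90 = 16.32 mol
n(Q) = 816.1 / 72.00 = 11.33 mol
n/ν → G: 5.440, Q: 3.777; Q is limiting.
n(D) produced = (1/3) × 11.33 = 3.777 mol
Step 2:
n(D) available = 3.777 mol
n(R) = 343.9 / 79.20 = 4.342 mol
n/ν → D: 3.777, R: 4.342; D is limiting.
n(X) = (1/1) × 3.777 = 3.777 mol
mass = 3.777 × 570.90 = 2156 g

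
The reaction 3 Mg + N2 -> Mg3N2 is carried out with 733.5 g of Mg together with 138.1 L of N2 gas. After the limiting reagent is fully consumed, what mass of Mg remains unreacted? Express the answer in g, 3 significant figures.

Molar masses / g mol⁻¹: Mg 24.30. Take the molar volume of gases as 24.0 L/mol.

n(Mg) = 733.5 / 24.30 = 30.19 mol
n(N2) = 138.1 / 24.0 = 5.754 mol
n/ν → Mg: 10.06, N2: 5.754; N2 is limiting.
Mg consumed = (3/1) × 5.754 = 17.26 mol
Mg remaining = 30.19 − 17.26 = 12.93 mol
mass = 12.93 × 24.30 = 314.2 g

314 g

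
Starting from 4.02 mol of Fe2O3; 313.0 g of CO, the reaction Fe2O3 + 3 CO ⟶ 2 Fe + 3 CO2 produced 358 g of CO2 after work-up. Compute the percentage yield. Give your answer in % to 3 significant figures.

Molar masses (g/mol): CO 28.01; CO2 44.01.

72.8 %

n(Fe2O3) = 4.020 mol
n(CO) = 313.0 / 28.01 = 11.17 mol
n/ν for Fe2O3 = 4.020/1 = 4.020
n/ν for CO = 11.17/3 = 3.723
Smallest n/ν is CO → limiting reagent.
theoretical n(CO2) = (3/3) × 11.17 = 11.17 mol → 491.6 g
% yield = 358 / 491.6 × 100 = 72.82 %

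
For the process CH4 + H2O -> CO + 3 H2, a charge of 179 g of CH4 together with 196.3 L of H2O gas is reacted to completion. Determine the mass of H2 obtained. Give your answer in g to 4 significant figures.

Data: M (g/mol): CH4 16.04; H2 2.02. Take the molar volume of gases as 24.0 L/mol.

49.57 g

n(CH4) = 179.0 / 16.04 = 11.16 mol
n(H2O) = 196.3 / 24.0 = 8.179 mol
n/ν for CH4 = 11.16/1 = 11.16
n/ν for H2O = 8.179/1 = 8.179
Smallest n/ν is H2O → limiting reagent.
n(H2) = (3/1) × 8.179 = 24.54 mol
mass = 24.54 × 2.02 = 49.57 g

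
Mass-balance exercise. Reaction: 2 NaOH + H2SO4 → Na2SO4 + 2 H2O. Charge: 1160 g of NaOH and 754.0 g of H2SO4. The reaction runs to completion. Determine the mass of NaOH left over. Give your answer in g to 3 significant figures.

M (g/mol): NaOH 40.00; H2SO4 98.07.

n(NaOH) = 1160 / 40.00 = 29.00 mol
n(H2SO4) = 754.0 / 98.07 = 7.688 mol
n/ν for NaOH = 29.00/2 = 14.50
n/ν for H2SO4 = 7.688/1 = 7.688
Smallest n/ν is H2SO4 → limiting reagent.
NaOH consumed = (2/1) × 7.688 = 15.38 mol
NaOH remaining = 29.00 − 15.38 = 13.62 mol
mass = 13.62 × 40.00 = 544.8 g

545 g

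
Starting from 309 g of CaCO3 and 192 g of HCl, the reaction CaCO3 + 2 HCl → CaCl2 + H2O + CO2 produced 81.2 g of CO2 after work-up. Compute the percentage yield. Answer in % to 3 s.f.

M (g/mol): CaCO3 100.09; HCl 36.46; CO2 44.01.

70.1 %

n(CaCO3) = 309.0 / 100.09 = 3.087 mol
n(HCl) = 192.0 / 36.46 = 5.266 mol
n/ν → CaCO3: 3.087, HCl: 2.633; HCl is limiting.
theoretical n(CO2) = (1/2) × 5.266 = 2.633 mol → 115.9 g
% yield = 81.2 / 115.9 × 100 = 70.06 %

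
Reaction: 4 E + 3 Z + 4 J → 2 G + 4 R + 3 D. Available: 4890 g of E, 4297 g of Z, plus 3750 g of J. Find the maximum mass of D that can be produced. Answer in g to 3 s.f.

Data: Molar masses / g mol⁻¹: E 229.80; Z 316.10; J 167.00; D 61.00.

829 g

n(E) = 4890 / 229.80 = 21.28 mol
n(Z) = 4297 / 316.10 = 13.59 mol
n(J) = 3750 / 167.00 = 22.46 mol
n/ν → E: 5.320, Z: 4.530, J: 5.615; Z is limiting.
n(D) = (3/3) × 13.59 = 13.59 mol
mass = 13.59 × 61.00 = 829.0 g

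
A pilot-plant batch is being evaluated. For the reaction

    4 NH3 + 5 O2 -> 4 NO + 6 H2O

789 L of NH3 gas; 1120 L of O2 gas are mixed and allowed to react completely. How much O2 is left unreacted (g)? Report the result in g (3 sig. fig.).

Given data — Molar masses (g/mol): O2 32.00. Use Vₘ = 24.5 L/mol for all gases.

175 g

n(NH3) = 789.0 / 24.5 = 32.20 mol
n(O2) = 1120 / 24.5 = 45.71 mol
n/ν for NH3 = 32.20/4 = 8.050
n/ν for O2 = 45.71/5 = 9.142
Smallest n/ν is NH3 → limiting reagent.
O2 consumed = (5/4) × 32.20 = 40.25 mol
O2 remaining = 45.71 − 40.25 = 5.460 mol
mass = 5.460 × 32.00 = 174.7 g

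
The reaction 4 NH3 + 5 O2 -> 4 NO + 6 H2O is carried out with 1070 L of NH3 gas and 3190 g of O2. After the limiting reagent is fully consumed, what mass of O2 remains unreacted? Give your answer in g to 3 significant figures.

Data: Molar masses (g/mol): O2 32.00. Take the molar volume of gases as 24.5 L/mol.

1440 g

n(NH3) = 1070 / 24.5 = 43.67 mol
n(O2) = 3190 / 32.00 = 99.69 mol
n/ν → NH3: 10.92, O2: 19.94; NH3 is limiting.
O2 consumed = (5/4) × 43.67 = 54.59 mol
O2 remaining = 99.69 − 54.59 = 45.10 mol
mass = 45.10 × 32.00 = 1443 g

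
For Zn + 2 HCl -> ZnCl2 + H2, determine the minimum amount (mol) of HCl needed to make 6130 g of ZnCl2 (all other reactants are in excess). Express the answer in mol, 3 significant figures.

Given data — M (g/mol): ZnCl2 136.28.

n(ZnCl2) = 6130 / 136.28 = 44.98 mol
n(HCl) = (2/1) × 44.98 = 89.96 mol

90.0 mol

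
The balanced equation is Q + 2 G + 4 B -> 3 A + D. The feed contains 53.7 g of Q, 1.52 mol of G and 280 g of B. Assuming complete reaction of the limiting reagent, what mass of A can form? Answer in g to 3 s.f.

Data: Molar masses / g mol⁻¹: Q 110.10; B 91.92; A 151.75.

222 g

n(Q) = 53.70 / 110.10 = 0.4877 mol
n(G) = 1.520 mol
n(B) = 280.0 / 91.92 = 3.046 mol
n/ν for Q = 0.4877/1 = 0.4877
n/ν for G = 1.520/2 = 0.7600
n/ν for B = 3.046/4 = 0.7615
Smallest n/ν is Q → limiting reagent.
n(A) = (3/1) × 0.4877 = 1.463 mol
mass = 1.463 × 151.75 = 222.0 g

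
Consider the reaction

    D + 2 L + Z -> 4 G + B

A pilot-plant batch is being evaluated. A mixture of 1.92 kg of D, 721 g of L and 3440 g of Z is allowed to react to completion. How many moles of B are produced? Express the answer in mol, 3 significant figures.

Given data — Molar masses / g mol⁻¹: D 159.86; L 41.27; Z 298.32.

n(D) = 1.920×1000 / 159.86 = 12.01 mol
n(L) = 721.0 / 41.27 = 17.47 mol
n(Z) = 3440 / 298.32 = 11.53 mol
n/ν for D = 12.01/1 = 12.01
n/ν for L = 17.47/2 = 8.735
n/ν for Z = 11.53/1 = 11.53
Smallest n/ν is L → limiting reagent.
n(B) = (1/2) × 17.47 = 8.735 mol

8.74 mol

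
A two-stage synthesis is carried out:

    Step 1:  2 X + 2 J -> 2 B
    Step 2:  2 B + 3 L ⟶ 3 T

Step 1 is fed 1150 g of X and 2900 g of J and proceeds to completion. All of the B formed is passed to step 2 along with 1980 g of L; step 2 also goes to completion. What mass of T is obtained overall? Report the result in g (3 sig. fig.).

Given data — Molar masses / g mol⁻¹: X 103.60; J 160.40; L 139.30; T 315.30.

Step 1:
n(X) = 1150 / 103.60 = 11.10 mol
n(J) = 2900 / 160.40 = 18.08 mol
n/ν for X = 11.10/2 = 5.550
n/ν for J = 18.08/2 = 9.040
Smallest n/ν is X → limiting reagent.
n(B) produced = (2/2) × 11.10 = 11.10 mol
Step 2:
n(B) available = 11.10 mol
n(L) = 1980 / 139.30 = 14.21 mol
n/ν for B = 11.10/2 = 5.550
n/ν for L = 14.21/3 = 4.737
Smallest n/ν is L → limiting reagent.
n(T) = (3/3) × 14.21 = 14.21 mol
mass = 14.21 × 315.30 = 4480 g

4480 g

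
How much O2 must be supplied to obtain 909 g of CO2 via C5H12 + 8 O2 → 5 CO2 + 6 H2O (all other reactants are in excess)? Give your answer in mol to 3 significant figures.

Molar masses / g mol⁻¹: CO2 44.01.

33.0 mol

n(CO2) = 909 / 44.01 = 20.65 mol
n(O2) = (8/5) × 20.65 = 33.04 mol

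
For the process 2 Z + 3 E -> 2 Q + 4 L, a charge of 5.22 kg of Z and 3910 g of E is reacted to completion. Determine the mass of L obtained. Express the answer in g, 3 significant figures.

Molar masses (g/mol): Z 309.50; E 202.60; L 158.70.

4080 g

n(Z) = 5.220×1000 / 309.50 = 16.87 mol
n(E) = 3910 / 202.60 = 19.30 mol
n/ν for Z = 16.87/2 = 8.435
n/ν for E = 19.30/3 = 6.433
Smallest n/ν is E → limiting reagent.
n(L) = (4/3) × 19.30 = 25.73 mol
mass = 25.73 × 158.70 = 4083 g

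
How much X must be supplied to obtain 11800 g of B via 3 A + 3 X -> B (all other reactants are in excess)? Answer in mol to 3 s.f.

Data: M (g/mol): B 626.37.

56.5 mol

n(B) = 11800 / 626.37 = 18.84 mol
n(X) = (3/1) × 18.84 = 56.52 mol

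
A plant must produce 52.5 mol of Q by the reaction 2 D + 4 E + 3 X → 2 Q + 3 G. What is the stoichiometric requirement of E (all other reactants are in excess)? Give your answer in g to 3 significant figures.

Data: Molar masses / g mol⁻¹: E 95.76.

10100 g

n(Q) = 52.50 mol
n(E) = (4/2) × 52.50 = 105.0 mol
mass = 105.0 × 95.76 = 10050 g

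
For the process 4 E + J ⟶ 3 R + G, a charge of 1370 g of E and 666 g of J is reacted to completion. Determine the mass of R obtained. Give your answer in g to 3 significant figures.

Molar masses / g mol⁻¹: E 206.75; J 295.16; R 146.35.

727 g

n(E) = 1370 / 206.75 = 6.626 mol
n(J) = 666.0 / 295.16 = 2.256 mol
n/ν for E = 6.626/4 = 1.657
n/ν for J = 2.256/1 = 2.256
Smallest n/ν is E → limiting reagent.
n(R) = (3/4) × 6.626 = 4.970 mol
mass = 4.970 × 146.35 = 727.4 g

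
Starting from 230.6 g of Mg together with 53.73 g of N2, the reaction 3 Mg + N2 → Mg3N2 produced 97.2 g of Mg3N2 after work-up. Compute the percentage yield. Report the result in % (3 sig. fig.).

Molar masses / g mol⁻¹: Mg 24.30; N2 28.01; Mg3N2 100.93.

50.2 %

n(Mg) = 230.6 / 24.30 = 9.490 mol
n(N2) = 53.73 / 28.01 = 1.918 mol
n/ν for Mg = 9.490/3 = 3.163
n/ν for N2 = 1.918/1 = 1.918
Smallest n/ν is N2 → limiting reagent.
theoretical n(Mg3N2) = (1/1) × 1.918 = 1.918 mol → 193.6 g
% yield = 97.2 / 193.6 × 100 = 50.21 %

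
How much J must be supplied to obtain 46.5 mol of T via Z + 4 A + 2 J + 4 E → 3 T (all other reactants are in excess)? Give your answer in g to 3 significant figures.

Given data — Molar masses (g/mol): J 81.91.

2540 g

n(T) = 46.50 mol
n(J) = (2/3) × 46.50 = 31.00 mol
mass = 31.00 × 81.91 = 2539 g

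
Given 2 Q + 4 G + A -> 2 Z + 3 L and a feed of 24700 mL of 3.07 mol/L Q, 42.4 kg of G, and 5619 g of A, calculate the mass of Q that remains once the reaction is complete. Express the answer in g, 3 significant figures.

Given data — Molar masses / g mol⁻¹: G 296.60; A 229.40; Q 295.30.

n(Q) = 3.07 × 24700/1000 = 75.83 mol
n(G) = 42.40×1000 / 296.60 = 143.0 mol
n(A) = 5619 / 229.40 = 24.49 mol
n/ν for Q = 75.83/2 = 37.92
n/ν for G = 143.0/4 = 35.75
n/ν for A = 24.49/1 = 24.49
Smallest n/ν is A → limiting reagent.
Q consumed = (2/1) × 24.49 = 48.98 mol
Q remaining = 75.83 − 48.98 = 26.85 mol
mass = 26.85 × 295.30 = 7929 g

7930 g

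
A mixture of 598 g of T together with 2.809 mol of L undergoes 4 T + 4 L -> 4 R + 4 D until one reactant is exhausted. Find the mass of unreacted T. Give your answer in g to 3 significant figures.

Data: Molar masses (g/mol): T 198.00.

n(T) = 598.0 / 198.00 = 3.020 mol
n(L) = 2.809 mol
n/ν → T: 0.7550, L: 0.7023; L is limiting.
T consumed = (4/4) × 2.809 = 2.809 mol
T remaining = 3.020 − 2.809 = 0.2110 mol
mass = 0.2110 × 198.00 = 41.78 g

41.8 g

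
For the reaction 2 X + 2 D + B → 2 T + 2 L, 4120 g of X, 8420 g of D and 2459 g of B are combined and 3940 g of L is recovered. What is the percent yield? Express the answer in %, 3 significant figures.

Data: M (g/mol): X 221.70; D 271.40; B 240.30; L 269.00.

n(X) = 4120 / 221.70 = 18.58 mol
n(D) = 8420 / 271.40 = 31.02 mol
n(B) = 2459 / 240.30 = 10.23 mol
n/ν for X = 18.58/2 = 9.290
n/ν for D = 31.02/2 = 15.51
n/ν for B = 10.23/1 = 10.23
Smallest n/ν is X → limiting reagent.
theoretical n(L) = (2/2) × 18.58 = 18.58 mol → 4998 g
% yield = 3940 / 4998 × 100 = 78.83 %

78.8 %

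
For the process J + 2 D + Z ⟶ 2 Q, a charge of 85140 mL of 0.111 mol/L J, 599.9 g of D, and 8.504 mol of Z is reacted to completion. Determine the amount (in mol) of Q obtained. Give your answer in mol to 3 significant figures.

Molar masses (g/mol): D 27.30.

n(J) = 0.111 × 85140/1000 = 9.451 mol
n(D) = 599.9 / 27.30 = 21.97 mol
n(Z) = 8.504 mol
n/ν → J: 9.451, D: 10.99, Z: 8.504; Z is limiting.
n(Q) = (2/1) × 8.504 = 17.01 mol

17.0 mol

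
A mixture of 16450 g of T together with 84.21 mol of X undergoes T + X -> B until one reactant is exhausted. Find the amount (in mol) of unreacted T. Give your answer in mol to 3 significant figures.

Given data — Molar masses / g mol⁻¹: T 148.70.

26.4 mol

n(T) = 16450 / 148.70 = 110.6 mol
n(X) = 84.21 mol
n/ν → T: 110.6, X: 84.21; X is limiting.
T consumed = (1/1) × 84.21 = 84.21 mol
T remaining = 110.6 − 84.21 = 26.39 mol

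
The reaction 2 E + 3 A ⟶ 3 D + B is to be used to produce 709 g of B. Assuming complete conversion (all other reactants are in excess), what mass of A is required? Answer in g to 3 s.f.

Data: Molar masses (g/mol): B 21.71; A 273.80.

26800 g

n(B) = 709 / 21.71 = 32.66 mol
n(A) = (3/1) × 32.66 = 97.98 mol
mass = 97.98 × 273.80 = 26830 g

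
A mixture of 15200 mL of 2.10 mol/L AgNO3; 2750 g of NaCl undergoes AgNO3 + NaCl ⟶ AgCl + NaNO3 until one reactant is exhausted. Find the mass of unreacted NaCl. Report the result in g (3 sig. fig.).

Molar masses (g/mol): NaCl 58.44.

885 g

n(AgNO3) = 2.10 × 15200/1000 = 31.92 mol
n(NaCl) = 2750 / 58.44 = 47.06 mol
n/ν → AgNO3: 31.92, NaCl: 47.06; AgNO3 is limiting.
NaCl consumed = (1/1) × 31.92 = 31.92 mol
NaCl remaining = 47.06 − 31.92 = 15.14 mol
mass = 15.14 × 58.44 = 884.8 g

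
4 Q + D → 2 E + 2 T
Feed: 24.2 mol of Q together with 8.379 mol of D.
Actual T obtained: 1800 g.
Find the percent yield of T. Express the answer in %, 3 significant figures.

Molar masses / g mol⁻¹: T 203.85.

n(Q) = 24.20 mol
n(D) = 8.379 mol
n/ν for Q = 24.20/4 = 6.050
n/ν for D = 8.379/1 = 8.379
Smallest n/ν is Q → limiting reagent.
theoretical n(T) = (2/4) × 24.20 = 12.10 mol → 2467 g
% yield = 1800 / 2467 × 100 = 72.96 %

73.0 %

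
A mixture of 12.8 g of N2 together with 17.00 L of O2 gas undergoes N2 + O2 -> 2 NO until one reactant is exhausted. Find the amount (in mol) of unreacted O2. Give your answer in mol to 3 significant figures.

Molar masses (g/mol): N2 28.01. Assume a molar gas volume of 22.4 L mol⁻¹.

n(N2) = 12.80 / 28.01 = 0.4570 mol
n(O2) = 17.00 / 22.4 = 0.7589 mol
n/ν for N2 = 0.4570/1 = 0.4570
n/ν for O2 = 0.7589/1 = 0.7589
Smallest n/ν is N2 → limiting reagent.
O2 consumed = (1/1) × 0.4570 = 0.4570 mol
O2 remaining = 0.7589 − 0.4570 = 0.3019 mol

0.302 mol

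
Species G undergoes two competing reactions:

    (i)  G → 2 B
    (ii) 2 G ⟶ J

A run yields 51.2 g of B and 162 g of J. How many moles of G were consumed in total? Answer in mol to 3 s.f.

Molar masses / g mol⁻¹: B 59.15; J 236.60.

n(B) = 51.2 / 59.15 = 0.8656 mol
n(J) = 162 / 236.60 = 0.6847 mol
n(G) via (i) = (1/2)×0.8656 = 0.4328 mol
n(G) via (ii) = (2/1)×0.6847 = 1.369 mol
total n(G) = 0.4328 + 1.369 = 1.802 mol

1.80 mol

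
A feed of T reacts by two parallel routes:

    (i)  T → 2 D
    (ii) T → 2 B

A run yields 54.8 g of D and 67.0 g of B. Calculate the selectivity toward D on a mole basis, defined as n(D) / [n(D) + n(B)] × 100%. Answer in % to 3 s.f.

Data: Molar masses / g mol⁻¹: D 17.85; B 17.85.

45.0 %

n(D) = 54.8 / 17.85 = 3.070 mol
n(B) = 67.0 / 17.85 = 3.754 mol
selectivity = 3.070/(3.070+3.754) × 100 = 44.99 %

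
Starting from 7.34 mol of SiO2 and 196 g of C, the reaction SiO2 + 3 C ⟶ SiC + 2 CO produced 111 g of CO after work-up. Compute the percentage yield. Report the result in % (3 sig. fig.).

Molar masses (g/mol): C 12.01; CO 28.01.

n(SiO2) = 7.340 mol
n(C) = 196.0 / 12.01 = 16.32 mol
n/ν → SiO2: 7.340, C: 5.440; C is limiting.
theoretical n(CO) = (2/3) × 16.32 = 10.88 mol → 304.7 g
% yield = 111 / 304.7 × 100 = 36.43 %

36.4 %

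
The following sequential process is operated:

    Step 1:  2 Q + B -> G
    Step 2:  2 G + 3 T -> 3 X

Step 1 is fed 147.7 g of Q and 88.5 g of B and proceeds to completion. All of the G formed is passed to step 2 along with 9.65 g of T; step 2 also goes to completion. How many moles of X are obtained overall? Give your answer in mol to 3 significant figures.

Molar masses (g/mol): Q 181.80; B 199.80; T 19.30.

Step 1:
n(Q) = 147.7 / 181.80 = 0.8124 mol
n(B) = 88.50 / 199.80 = 0.4429 mol
n/ν for Q = 0.8124/2 = 0.4062
n/ν for B = 0.4429/1 = 0.4429
Smallest n/ν is Q → limiting reagent.
n(G) produced = (1/2) × 0.8124 = 0.4062 mol
Step 2:
n(G) available = 0.4062 mol
n(T) = 9.650 / 19.30 = 0.5000 mol
n/ν for G = 0.4062/2 = 0.2031
n/ν for T = 0.5000/3 = 0.1667
Smallest n/ν is T → limiting reagent.
n(X) = (3/3) × 0.5000 = 0.5000 mol

0.500 mol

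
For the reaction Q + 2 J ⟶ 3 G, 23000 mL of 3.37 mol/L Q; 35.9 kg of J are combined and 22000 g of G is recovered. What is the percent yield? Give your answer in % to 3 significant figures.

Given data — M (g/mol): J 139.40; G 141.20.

n(Q) = 3.37 × 23000/1000 = 77.51 mol
n(J) = 35.90×1000 / 139.40 = 257.5 mol
n/ν for Q = 77.51/1 = 77.51
n/ν for J = 257.5/2 = 128.8
Smallest n/ν is Q → limiting reagent.
theoretical n(G) = (3/1) × 77.51 = 232.5 mol → 32830 g
% yield = 22000 / 32830 × 100 = 67.01 %

67.0 %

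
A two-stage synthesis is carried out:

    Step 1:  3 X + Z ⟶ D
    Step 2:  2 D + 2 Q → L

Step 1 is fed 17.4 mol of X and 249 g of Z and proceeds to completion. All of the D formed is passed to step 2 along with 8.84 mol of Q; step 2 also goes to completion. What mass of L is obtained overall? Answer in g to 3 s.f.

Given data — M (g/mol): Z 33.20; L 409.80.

Step 1:
n(X) = 17.40 mol
n(Z) = 249.0 / 33.20 = 7.500 mol
n/ν for X = 17.40/3 = 5.800
n/ν for Z = 7.500/1 = 7.500
Smallest n/ν is X → limiting reagent.
n(D) produced = (1/3) × 17.40 = 5.800 mol
Step 2:
n(D) available = 5.800 mol
n(Q) = 8.840 mol
n/ν for D = 5.800/2 = 2.900
n/ν for Q = 8.840/2 = 4.420
Smallest n/ν is D → limiting reagent.
n(L) = (1/2) × 5.800 = 2.900 mol
mass = 2.900 × 409.80 = 1188 g

1190 g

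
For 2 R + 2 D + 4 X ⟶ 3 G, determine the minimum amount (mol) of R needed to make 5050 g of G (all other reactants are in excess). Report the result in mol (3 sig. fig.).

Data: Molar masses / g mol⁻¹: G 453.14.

7.43 mol

n(G) = 5050 / 453.14 = 11.14 mol
n(R) = (2/3) × 11.14 = 7.427 mol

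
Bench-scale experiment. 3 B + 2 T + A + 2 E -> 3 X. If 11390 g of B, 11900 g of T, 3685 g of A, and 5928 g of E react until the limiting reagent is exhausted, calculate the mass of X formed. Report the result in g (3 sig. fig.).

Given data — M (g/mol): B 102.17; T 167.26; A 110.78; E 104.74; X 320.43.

27200 g

n(B) = 11390 / 102.17 = 111.5 mol
n(T) = 11900 / 167.26 = 71.15 mol
n(A) = 3685 / 110.78 = 33.26 mol
n(E) = 5928 / 104.74 = 56.60 mol
n/ν for B = 111.5/3 = 37.17
n/ν for T = 71.15/2 = 35.58
n/ν for A = 33.26/1 = 33.26
n/ν for E = 56.60/2 = 28.30
Smallest n/ν is E → limiting reagent.
n(X) = (3/2) × 56.60 = 84.90 mol
mass = 84.90 × 320.43 = 27200 g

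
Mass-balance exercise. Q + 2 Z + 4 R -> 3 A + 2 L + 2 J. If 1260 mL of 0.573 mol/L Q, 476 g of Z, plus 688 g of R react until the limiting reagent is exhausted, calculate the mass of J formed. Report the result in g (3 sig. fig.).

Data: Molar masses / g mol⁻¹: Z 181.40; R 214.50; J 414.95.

599 g

n(Q) = 0.573 × 1260/1000 = 0.7220 mol
n(Z) = 476.0 / 181.40 = 2.624 mol
n(R) = 688.0 / 214.50 = 3.207 mol
n/ν → Q: 0.7220, Z: 1.312, R: 0.8018; Q is limiting.
n(J) = (2/1) × 0.7220 = 1.444 mol
mass = 1.444 × 414.95 = 599.2 g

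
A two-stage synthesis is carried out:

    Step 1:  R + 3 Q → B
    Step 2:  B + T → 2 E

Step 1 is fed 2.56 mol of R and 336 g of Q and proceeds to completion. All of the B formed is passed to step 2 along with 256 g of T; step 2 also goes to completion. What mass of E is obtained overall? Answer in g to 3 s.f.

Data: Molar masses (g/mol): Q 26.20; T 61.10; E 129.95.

Step 1:
n(R) = 2.560 mol
n(Q) = 336.0 / 26.20 = 12.82 mol
n/ν → R: 2.560, Q: 4.273; R is limiting.
n(B) produced = (1/1) × 2.560 = 2.560 mol
Step 2:
n(B) available = 2.560 mol
n(T) = 256.0 / 61.10 = 4.190 mol
n/ν → B: 2.560, T: 4.190; B is limiting.
n(E) = (2/1) × 2.560 = 5.120 mol
mass = 5.120 × 129.95 = 665.3 g

665 g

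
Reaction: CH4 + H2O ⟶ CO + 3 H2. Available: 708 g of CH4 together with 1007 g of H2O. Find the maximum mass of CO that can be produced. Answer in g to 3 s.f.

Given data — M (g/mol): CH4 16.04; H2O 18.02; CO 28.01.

1240 g

n(CH4) = 708.0 / 16.04 = 44.14 mol
n(H2O) = 1007 / 18.02 = 55.88 mol
n/ν for CH4 = 44.14/1 = 44.14
n/ν for H2O = 55.88/1 = 55.88
Smallest n/ν is CH4 → limiting reagent.
n(CO) = (1/1) × 44.14 = 44.14 mol
mass = 44.14 × 28.01 = 1236 g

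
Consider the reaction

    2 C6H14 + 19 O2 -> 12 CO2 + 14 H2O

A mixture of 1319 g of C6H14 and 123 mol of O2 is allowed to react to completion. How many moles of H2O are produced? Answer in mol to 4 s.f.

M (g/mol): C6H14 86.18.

90.63 mol

n(C6H14) = 1319 / 86.18 = 15.31 mol
n(O2) = 123.0 mol
n/ν → C6H14: 7.655, O2: 6.474; O2 is limiting.
n(H2O) = (14/19) × 123.0 = 90.63 mol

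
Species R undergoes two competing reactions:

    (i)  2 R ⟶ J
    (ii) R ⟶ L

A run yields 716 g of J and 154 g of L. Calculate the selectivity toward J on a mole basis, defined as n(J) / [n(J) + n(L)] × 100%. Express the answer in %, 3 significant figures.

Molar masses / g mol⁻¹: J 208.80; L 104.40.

69.9 %

n(J) = 716 / 208.80 = 3.429 mol
n(L) = 154 / 104.40 = 1.475 mol
selectivity = 3.429/(3.429+1.475) × 100 = 69.92 %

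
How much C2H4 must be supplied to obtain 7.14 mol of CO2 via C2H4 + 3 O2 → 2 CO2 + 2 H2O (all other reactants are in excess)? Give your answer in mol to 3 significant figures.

n(CO2) = 7.140 mol
n(C2H4) = (1/2) × 7.140 = 3.570 mol

3.57 mol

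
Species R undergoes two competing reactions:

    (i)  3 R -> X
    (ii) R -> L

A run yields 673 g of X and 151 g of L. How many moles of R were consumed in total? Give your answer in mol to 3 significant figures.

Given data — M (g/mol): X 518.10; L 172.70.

4.77 mol

n(X) = 673 / 518.10 = 1.299 mol
n(L) = 151 / 172.70 = 0.8743 mol
n(R) via (i) = (3/1)×1.299 = 3.897 mol
n(R) via (ii) = (1/1)×0.8743 = 0.8743 mol
total n(R) = 3.897 + 0.8743 = 4.771 mol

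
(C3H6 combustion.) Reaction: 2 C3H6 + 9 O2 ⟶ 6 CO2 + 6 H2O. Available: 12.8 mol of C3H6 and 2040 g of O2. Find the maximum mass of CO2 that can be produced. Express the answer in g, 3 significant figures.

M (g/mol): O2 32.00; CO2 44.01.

n(C3H6) = 12.80 mol
n(O2) = 2040 / 32.00 = 63.75 mol
n/ν for C3H6 = 12.80/2 = 6.400
n/ν for O2 = 63.75/9 = 7.083
Smallest n/ν is C3H6 → limiting reagent.
n(CO2) = (6/2) × 12.80 = 38.40 mol
mass = 38.40 × 44.01 = 1690 g

1690 g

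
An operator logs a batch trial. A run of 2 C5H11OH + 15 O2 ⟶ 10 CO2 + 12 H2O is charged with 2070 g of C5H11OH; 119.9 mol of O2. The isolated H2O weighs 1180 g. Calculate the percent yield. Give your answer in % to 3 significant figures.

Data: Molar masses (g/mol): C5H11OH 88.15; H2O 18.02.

n(C5H11OH) = 2070 / 88.15 = 23.48 mol
n(O2) = 119.9 mol
n/ν for C5H11OH = 23.48/2 = 11.74
n/ν for O2 = 119.9/15 = 7.993
Smallest n/ν is O2 → limiting reagent.
theoretical n(H2O) = (12/15) × 119.9 = 95.92 mol → 1728 g
% yield = 1180 / 1728 × 100 = 68.29 %

68.3 %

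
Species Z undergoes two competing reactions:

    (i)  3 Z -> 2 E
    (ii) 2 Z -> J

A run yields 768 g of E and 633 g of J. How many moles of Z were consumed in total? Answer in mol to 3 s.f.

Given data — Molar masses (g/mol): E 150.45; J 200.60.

14.0 mol

n(E) = 768 / 150.45 = 5.105 mol
n(J) = 633 / 200.60 = 3.156 mol
n(Z) via (i) = (3/2)×5.105 = 7.658 mol
n(Z) via (ii) = (2/1)×3.156 = 6.312 mol
total n(Z) = 7.658 + 6.312 = 13.97 mol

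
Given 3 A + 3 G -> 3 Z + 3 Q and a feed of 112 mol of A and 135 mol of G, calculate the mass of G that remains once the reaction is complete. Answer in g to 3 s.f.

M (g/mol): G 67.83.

1560 g

n(A) = 112.0 mol
n(G) = 135.0 mol
n/ν for A = 112.0/3 = 37.33
n/ν for G = 135.0/3 = 45.00
Smallest n/ν is A → limiting reagent.
G consumed = (3/3) × 112.0 = 112.0 mol
G remaining = 135.0 − 112.0 = 23.00 mol
mass = 23.00 × 67.83 = 1560 g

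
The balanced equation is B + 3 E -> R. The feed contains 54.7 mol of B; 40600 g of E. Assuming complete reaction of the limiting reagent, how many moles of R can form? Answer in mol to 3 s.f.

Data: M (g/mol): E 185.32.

n(B) = 54.70 mol
n(E) = 40600 / 185.32 = 219.1 mol
n/ν → B: 54.70, E: 73.03; B is limiting.
n(R) = (1/1) × 54.70 = 54.70 mol

54.7 mol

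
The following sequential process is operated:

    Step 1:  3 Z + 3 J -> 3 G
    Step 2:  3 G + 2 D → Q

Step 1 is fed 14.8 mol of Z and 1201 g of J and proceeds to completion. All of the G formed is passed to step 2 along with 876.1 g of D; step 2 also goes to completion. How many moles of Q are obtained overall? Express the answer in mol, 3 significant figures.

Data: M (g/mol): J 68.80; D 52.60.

Step 1:
n(Z) = 14.80 mol
n(J) = 1201 / 68.80 = 17.46 mol
n/ν → Z: 4.933, J: 5.820; Z is limiting.
n(G) produced = (3/3) × 14.80 = 14.80 mol
Step 2:
n(G) available = 14.80 mol
n(D) = 876.1 / 52.60 = 16.66 mol
n/ν → G: 4.933, D: 8.330; G is limiting.
n(Q) = (1/3) × 14.80 = 4.933 mol

4.93 mol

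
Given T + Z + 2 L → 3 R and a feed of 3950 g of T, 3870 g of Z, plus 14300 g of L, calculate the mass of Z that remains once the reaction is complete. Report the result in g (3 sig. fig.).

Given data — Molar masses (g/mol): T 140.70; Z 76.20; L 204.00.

n(T) = 3950 / 140.70 = 28.07 mol
n(Z) = 3870 / 76.20 = 50.79 mol
n(L) = 14300 / 204.00 = 70.10 mol
n/ν for T = 28.07/1 = 28.07
n/ν for Z = 50.79/1 = 50.79
n/ν for L = 70.10/2 = 35.05
Smallest n/ν is T → limiting reagent.
Z consumed = (1/1) × 28.07 = 28.07 mol
Z remaining = 50.79 − 28.07 = 22.72 mol
mass = 22.72 × 76.20 = 1731 g

1730 g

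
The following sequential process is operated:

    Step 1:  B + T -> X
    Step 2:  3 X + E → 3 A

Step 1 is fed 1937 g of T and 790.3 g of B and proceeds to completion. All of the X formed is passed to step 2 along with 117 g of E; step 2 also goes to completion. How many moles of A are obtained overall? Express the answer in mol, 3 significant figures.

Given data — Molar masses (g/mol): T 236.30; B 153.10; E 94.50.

3.71 mol

Step 1:
n(T) = 1937 / 236.30 = 8.197 mol
n(B) = 790.3 / 153.10 = 5.162 mol
n/ν for T = 8.197/1 = 8.197
n/ν for B = 5.162/1 = 5.162
Smallest n/ν is B → limiting reagent.
n(X) produced = (1/1) × 5.162 = 5.162 mol
Step 2:
n(X) available = 5.162 mol
n(E) = 117.0 / 94.50 = 1.238 mol
n/ν for X = 5.162/3 = 1.721
n/ν for E = 1.238/1 = 1.238
Smallest n/ν is E → limiting reagent.
n(A) = (3/1) × 1.238 = 3.714 mol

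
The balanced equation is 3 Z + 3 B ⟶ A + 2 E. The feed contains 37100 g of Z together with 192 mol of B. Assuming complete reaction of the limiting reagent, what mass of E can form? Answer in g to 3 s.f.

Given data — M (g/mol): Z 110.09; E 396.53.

n(Z) = 37100 / 110.09 = 337.0 mol
n(B) = 192.0 mol
n/ν for Z = 337.0/3 = 112.3
n/ν for B = 192.0/3 = 64.00
Smallest n/ν is B → limiting reagent.
n(E) = (2/3) × 192.0 = 128.0 mol
mass = 128.0 × 396.53 = 50760 g

50800 g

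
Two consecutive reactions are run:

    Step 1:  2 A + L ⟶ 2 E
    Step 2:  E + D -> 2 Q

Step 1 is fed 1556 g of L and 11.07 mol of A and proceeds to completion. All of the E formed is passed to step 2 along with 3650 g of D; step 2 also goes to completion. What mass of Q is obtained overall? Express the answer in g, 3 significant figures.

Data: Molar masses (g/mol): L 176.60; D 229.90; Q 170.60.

Step 1:
n(L) = 1556 / 176.60 = 8.811 mol
n(A) = 11.07 mol
n/ν → L: 8.811, A: 5.535; A is limiting.
n(E) produced = (2/2) × 11.07 = 11.07 mol
Step 2:
n(E) available = 11.07 mol
n(D) = 3650 / 229.90 = 15.88 mol
n/ν → E: 11.07, D: 15.88; E is limiting.
n(Q) = (2/1) × 11.07 = 22.14 mol
mass = 22.14 × 170.60 = 3777 g

3780 g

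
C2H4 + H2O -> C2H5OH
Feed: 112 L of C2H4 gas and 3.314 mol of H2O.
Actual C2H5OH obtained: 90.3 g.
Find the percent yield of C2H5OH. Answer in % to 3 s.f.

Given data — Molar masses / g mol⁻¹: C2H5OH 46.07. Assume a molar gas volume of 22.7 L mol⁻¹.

59.1 %

n(C2H4) = 112.0 / 22.7 = 4.934 mol
n(H2O) = 3.314 mol
n/ν for C2H4 = 4.934/1 = 4.934
n/ν for H2O = 3.314/1 = 3.314
Smallest n/ν is H2O → limiting reagent.
theoretical n(C2H5OH) = (1/1) × 3.314 = 3.314 mol → 152.7 g
% yield = 90.3 / 152.7 × 100 = 59.14 %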